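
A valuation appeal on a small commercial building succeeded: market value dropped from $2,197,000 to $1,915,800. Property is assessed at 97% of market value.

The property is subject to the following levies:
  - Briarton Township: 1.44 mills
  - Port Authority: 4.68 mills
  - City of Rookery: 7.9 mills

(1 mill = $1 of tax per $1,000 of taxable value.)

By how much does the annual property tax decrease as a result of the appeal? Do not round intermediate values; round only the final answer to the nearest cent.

Old assessed value = $2,197,000 × 0.97 = $2,131,090
New assessed value = $1,915,800 × 0.97 = $1,858,326
Combined rate = 0.00144 + 0.00468 + 0.0079 = 0.01402
Old tax = $2,131,090 × 0.01402 = $29,877.8818
New tax = $1,858,326 × 0.01402 = $26,053.73052
Reduction = $29,877.8818 − $26,053.73052 = $3,824.15128

$3,824.15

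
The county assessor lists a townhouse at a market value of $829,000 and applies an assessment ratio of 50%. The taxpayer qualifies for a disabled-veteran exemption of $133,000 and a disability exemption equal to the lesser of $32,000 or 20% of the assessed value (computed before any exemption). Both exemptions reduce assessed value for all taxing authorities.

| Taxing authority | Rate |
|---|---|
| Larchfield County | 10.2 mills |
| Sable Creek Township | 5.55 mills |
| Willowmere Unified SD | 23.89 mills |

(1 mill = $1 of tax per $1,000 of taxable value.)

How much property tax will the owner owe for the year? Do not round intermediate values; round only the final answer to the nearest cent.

$9,890.18

Assessed value = $829,000 × 0.5 = $414,500
Disability exemption = min($32,000, 20% × $414,500) = min($32,000, $82,900) = $32,000 (dollar cap binds)
Taxable value = $414,500 − $133,000 − $32,000 = $249,500
Larchfield County: $249,500 × 0.0102 = $2,544.9
Sable Creek Township: $249,500 × 0.00555 = $1,384.725
Willowmere Unified SD: $249,500 × 0.02389 = $5,960.555
Total = $9,890.18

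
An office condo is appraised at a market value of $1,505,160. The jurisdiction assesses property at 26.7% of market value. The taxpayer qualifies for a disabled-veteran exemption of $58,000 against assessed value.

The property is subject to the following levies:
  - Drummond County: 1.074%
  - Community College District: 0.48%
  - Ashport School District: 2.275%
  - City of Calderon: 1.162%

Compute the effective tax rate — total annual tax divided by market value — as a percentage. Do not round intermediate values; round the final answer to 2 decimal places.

Assessed value = $1,505,160 × 0.267 = $401,877.72
Taxable value = $401,877.72 − $58,000 = $343,877.72
Drummond County: $343,877.72 × 0.01074 = $3,693.2467128
Community College District: $343,877.72 × 0.0048 = $1,650.613056
Ashport School District: $343,877.72 × 0.02275 = $7,823.21813
City of Calderon: $343,877.72 × 0.01162 = $3,995.8591064
Total tax = $17,162.9370052
Effective rate = $17,162.9370052 ÷ $1,505,160 = 1.14% of market value

1.14%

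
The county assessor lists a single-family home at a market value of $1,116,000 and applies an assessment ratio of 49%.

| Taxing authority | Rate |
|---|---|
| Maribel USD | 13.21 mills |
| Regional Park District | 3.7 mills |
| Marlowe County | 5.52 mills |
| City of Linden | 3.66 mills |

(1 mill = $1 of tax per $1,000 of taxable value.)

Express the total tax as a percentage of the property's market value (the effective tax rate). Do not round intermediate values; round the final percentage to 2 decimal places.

1.28%

Assessed value = $1,116,000 × 0.49 = $546,840
Maribel USD: $546,840 × 0.01321 = $7,223.7564
Regional Park District: $546,840 × 0.0037 = $2,023.308
Marlowe County: $546,840 × 0.00552 = $3,018.5568
City of Linden: $546,840 × 0.00366 = $2,001.4344
Total tax = $14,267.0556
Effective rate = $14,267.0556 ÷ $1,116,000 = 1.28% of market value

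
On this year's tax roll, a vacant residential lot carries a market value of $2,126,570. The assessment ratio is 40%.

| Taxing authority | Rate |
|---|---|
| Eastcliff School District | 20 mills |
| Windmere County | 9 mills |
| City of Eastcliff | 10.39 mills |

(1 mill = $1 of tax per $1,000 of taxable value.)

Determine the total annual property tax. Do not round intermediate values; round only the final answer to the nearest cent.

Assessed value = $2,126,570 × 0.4 = $850,628
Eastcliff School District: $850,628 × 0.02 = $17,012.56
Windmere County: $850,628 × 0.009 = $7,655.652
City of Eastcliff: $850,628 × 0.01039 = $8,838.02492
Total = $17,012.56 + $7,655.652 + $8,838.02492 = $33,506.23692

$33,506.24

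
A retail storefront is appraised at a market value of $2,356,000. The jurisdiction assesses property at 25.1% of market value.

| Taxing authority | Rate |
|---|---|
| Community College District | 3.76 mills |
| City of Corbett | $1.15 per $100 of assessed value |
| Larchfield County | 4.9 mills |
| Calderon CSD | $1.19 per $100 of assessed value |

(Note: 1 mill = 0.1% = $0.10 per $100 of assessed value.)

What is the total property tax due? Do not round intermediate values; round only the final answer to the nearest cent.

Assessed value = $2,356,000 × 0.251 = $591,356
Community College District: $591,356 × 0.00376 = $2,223.49856
City of Corbett: $591,356 × 0.0115 = $6,800.594
Larchfield County: $591,356 × 0.0049 = $2,897.6444
Calderon CSD: $591,356 × 0.0119 = $7,037.1364
Total = $18,958.87336

$18,958.87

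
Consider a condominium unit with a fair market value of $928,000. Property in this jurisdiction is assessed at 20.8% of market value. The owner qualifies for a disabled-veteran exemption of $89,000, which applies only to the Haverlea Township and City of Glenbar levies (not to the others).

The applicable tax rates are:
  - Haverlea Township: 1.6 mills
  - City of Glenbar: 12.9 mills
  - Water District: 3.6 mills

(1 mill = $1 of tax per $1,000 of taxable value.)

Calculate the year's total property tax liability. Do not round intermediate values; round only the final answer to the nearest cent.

$2,203.23

Assessed value = $928,000 × 0.208 = $193,024
Haverlea Township: ($193,024 − $89,000) × 0.0016 = $104,024 × 0.0016 = $166.4384
City of Glenbar: ($193,024 − $89,000) × 0.0129 = $104,024 × 0.0129 = $1,341.9096
Water District: $193,024 × 0.0036 = $694.8864
Total = $2,203.2344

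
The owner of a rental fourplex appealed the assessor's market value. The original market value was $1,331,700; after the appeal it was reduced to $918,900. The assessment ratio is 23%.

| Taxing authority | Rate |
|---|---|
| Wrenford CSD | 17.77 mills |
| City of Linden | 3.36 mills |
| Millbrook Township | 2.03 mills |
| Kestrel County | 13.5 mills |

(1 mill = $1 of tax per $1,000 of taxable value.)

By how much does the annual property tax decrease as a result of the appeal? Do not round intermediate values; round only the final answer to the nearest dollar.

Old assessed value = $1,331,700 × 0.23 = $306,291
New assessed value = $918,900 × 0.23 = $211,347
Combined rate = 0.01777 + 0.00336 + 0.00203 + 0.0135 = 0.03666
Old tax = $306,291 × 0.03666 = $11,228.62806
New tax = $211,347 × 0.03666 = $7,747.98102
Reduction = $11,228.62806 − $7,747.98102 = $3,480.64704

$3,481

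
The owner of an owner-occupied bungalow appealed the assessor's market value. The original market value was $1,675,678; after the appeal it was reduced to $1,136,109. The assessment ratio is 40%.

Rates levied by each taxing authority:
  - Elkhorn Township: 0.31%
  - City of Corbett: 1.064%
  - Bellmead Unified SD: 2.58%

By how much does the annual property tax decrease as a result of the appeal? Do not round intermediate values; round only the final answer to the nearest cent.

$8,533.82

Old assessed value = $1,675,678 × 0.4 = $670,271.2
New assessed value = $1,136,109 × 0.4 = $454,443.6
Combined rate = 0.0031 + 0.01064 + 0.0258 = 0.03954
Old tax = $670,271.2 × 0.03954 = $26,502.523248
New tax = $454,443.6 × 0.03954 = $17,968.699944
Reduction = $26,502.523248 − $17,968.699944 = $8,533.823304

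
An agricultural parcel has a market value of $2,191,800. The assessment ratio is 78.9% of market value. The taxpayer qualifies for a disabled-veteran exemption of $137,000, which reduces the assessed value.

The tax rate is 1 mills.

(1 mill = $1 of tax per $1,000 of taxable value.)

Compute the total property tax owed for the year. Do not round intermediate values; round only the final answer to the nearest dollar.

Assessed value = $2,191,800 × 0.789 = $1,729,330.2
Taxable value = $1,729,330.2 − $137,000 = $1,592,330.2
Tax = $1,592,330.2 × 0.001 = $1,592.3302

$1,592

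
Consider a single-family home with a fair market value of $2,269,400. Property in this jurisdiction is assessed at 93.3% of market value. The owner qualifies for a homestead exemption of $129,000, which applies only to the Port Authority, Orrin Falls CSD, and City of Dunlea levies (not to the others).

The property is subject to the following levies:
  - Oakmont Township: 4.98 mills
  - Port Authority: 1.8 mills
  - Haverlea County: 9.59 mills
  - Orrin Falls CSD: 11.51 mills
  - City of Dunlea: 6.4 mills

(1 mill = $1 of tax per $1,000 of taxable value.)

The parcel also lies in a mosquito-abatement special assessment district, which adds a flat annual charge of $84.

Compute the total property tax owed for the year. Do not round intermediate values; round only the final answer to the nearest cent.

$70,124.17

Assessed value = $2,269,400 × 0.933 = $2,117,350.2
Oakmont Township: $2,117,350.2 × 0.00498 = $10,544.403996
Port Authority: ($2,117,350.2 − $129,000) × 0.0018 = $1,988,350.2 × 0.0018 = $3,579.03036
Haverlea County: $2,117,350.2 × 0.00959 = $20,305.388418
Orrin Falls CSD: ($2,117,350.2 − $129,000) × 0.01151 = $1,988,350.2 × 0.01151 = $22,885.910802
City of Dunlea: ($2,117,350.2 − $129,000) × 0.0064 = $1,988,350.2 × 0.0064 = $12,725.44128
Levies subtotal = $70,040.174856
Total = $70,040.174856 + $84 = $70,124.174856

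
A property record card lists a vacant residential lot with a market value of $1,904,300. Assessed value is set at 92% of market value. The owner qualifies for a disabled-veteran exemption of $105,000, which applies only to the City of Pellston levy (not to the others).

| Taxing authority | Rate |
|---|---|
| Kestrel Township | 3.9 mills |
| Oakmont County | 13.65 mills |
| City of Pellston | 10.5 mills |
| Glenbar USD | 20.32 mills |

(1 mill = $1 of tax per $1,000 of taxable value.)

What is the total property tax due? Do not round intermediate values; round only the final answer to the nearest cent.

$83,639.61

Assessed value = $1,904,300 × 0.92 = $1,751,956
Kestrel Township: $1,751,956 × 0.0039 = $6,832.6284
Oakmont County: $1,751,956 × 0.01365 = $23,914.1994
City of Pellston: ($1,751,956 − $105,000) × 0.0105 = $1,646,956 × 0.0105 = $17,293.038
Glenbar USD: $1,751,956 × 0.02032 = $35,599.74592
Total = $83,639.61172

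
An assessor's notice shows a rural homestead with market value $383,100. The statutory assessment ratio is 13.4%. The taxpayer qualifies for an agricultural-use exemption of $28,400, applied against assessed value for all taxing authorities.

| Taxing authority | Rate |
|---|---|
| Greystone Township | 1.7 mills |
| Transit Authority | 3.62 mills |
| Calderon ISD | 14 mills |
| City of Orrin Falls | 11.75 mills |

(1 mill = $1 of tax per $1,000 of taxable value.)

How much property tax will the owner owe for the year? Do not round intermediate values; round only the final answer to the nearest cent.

$712.60

Assessed value = $383,100 × 0.134 = $51,335.4
Taxable value = $51,335.4 − $28,400 = $22,935.4
Greystone Township: $22,935.4 × 0.0017 = $38.99018
Transit Authority: $22,935.4 × 0.00362 = $83.026148
Calderon ISD: $22,935.4 × 0.014 = $321.0956
City of Orrin Falls: $22,935.4 × 0.01175 = $269.49095
Total = $38.99018 + $83.026148 + $321.0956 + $269.49095 = $712.602878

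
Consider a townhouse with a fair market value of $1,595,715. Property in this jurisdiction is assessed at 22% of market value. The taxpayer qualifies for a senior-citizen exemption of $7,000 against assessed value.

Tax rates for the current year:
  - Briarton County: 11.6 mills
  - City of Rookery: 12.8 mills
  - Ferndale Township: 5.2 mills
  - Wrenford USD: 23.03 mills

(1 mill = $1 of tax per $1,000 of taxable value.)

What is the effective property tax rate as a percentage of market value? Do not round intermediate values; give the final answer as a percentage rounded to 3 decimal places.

Assessed value = $1,595,715 × 0.22 = $351,057.3
Taxable value = $351,057.3 − $7,000 = $344,057.3
Briarton County: $344,057.3 × 0.0116 = $3,991.06468
City of Rookery: $344,057.3 × 0.0128 = $4,403.93344
Ferndale Township: $344,057.3 × 0.0052 = $1,789.09796
Wrenford USD: $344,057.3 × 0.02303 = $7,923.639619
Total tax = $18,107.735699
Effective rate = $18,107.735699 ÷ $1,595,715 = 1.135% of market value

1.135%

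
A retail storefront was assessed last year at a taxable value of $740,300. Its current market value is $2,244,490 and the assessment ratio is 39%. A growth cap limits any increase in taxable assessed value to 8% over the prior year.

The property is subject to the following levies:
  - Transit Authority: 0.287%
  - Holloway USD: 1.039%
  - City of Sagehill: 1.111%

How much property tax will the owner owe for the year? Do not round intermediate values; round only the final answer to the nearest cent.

$19,484.40

Uncapped assessed value = $2,244,490 × 0.39 = $875,351.1
Cap limit = $740,300 × 1.08 = $799,524
Taxable assessed value = min($875,351.1, $799,524) = $799,524 (cap binds)
Transit Authority: $799,524 × 0.00287 = $2,294.63388
Holloway USD: $799,524 × 0.01039 = $8,307.05436
City of Sagehill: $799,524 × 0.01111 = $8,882.71164
Total = $19,484.39988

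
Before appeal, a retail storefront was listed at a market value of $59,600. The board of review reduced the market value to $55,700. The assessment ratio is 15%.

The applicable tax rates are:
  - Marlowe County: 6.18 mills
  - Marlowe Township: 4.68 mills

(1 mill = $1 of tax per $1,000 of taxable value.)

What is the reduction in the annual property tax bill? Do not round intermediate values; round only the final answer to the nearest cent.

$6.35

Old assessed value = $59,600 × 0.15 = $8,940
New assessed value = $55,700 × 0.15 = $8,355
Combined rate = 0.00618 + 0.00468 = 0.01086
Old tax = $8,940 × 0.01086 = $97.0884
New tax = $8,355 × 0.01086 = $90.7353
Reduction = $97.0884 − $90.7353 = $6.3531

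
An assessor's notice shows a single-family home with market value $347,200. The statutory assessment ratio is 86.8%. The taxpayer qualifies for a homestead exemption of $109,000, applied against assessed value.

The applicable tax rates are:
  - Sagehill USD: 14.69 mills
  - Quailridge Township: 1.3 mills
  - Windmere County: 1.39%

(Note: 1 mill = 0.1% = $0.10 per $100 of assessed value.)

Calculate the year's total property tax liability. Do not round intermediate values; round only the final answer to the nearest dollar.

Assessed value = $347,200 × 0.868 = $301,369.6
Taxable value = $301,369.6 − $109,000 = $192,369.6
Sagehill USD: $192,369.6 × 0.01469 = $2,825.909424
Quailridge Township: $192,369.6 × 0.0013 = $250.08048
Windmere County: $192,369.6 × 0.0139 = $2,673.93744
Total = $5,749.927344

$5,750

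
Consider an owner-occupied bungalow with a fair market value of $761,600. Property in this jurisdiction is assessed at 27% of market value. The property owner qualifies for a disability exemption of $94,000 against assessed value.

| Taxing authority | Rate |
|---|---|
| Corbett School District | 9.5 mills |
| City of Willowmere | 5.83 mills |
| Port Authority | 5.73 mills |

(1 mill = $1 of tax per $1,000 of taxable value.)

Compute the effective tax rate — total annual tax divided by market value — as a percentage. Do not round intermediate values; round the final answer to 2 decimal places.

Assessed value = $761,600 × 0.27 = $205,632
Taxable value = $205,632 − $94,000 = $111,632
Corbett School District: $111,632 × 0.0095 = $1,060.504
City of Willowmere: $111,632 × 0.00583 = $650.81456
Port Authority: $111,632 × 0.00573 = $639.65136
Total tax = $2,350.96992
Effective rate = $2,350.96992 ÷ $761,600 = 0.31% of market value

0.31%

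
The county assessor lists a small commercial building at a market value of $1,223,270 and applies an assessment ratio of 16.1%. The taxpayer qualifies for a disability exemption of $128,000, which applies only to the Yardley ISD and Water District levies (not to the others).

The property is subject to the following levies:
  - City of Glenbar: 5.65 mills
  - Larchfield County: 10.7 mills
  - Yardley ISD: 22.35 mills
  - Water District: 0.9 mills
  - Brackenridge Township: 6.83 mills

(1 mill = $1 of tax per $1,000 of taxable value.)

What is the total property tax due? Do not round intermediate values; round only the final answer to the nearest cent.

$6,168.22

Assessed value = $1,223,270 × 0.161 = $196,946.47
City of Glenbar: $196,946.47 × 0.00565 = $1,112.7475555
Larchfield County: $196,946.47 × 0.0107 = $2,107.327229
Yardley ISD: ($196,946.47 − $128,000) × 0.02235 = $68,946.47 × 0.02235 = $1,540.9536045
Water District: ($196,946.47 − $128,000) × 0.0009 = $68,946.47 × 0.0009 = $62.051823
Brackenridge Township: $196,946.47 × 0.00683 = $1,345.1443901
Total = $6,168.2246021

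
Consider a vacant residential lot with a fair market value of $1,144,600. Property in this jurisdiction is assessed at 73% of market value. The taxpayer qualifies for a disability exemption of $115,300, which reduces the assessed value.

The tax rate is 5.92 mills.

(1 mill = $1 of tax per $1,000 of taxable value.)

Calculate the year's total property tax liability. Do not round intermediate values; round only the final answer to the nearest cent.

$4,263.93

Assessed value = $1,144,600 × 0.73 = $835,558
Taxable value = $835,558 − $115,300 = $720,258
Tax = $720,258 × 0.00592 = $4,263.92736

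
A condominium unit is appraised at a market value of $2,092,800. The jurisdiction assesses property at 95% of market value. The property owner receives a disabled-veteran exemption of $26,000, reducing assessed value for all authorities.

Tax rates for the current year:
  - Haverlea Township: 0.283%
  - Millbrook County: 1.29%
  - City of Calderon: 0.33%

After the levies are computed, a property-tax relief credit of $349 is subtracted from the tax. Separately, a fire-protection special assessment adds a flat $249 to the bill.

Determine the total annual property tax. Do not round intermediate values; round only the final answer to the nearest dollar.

$37,240

Assessed value = $2,092,800 × 0.95 = $1,988,160
Taxable value = $1,988,160 − $26,000 = $1,962,160
Haverlea Township: $1,962,160 × 0.00283 = $5,552.9128
Millbrook County: $1,962,160 × 0.0129 = $25,311.864
City of Calderon: $1,962,160 × 0.0033 = $6,475.128
Levies subtotal = $37,339.9048
After credit = $37,339.9048 − $349 = $36,990.9048
Total = $36,990.9048 + $249 = $37,239.9048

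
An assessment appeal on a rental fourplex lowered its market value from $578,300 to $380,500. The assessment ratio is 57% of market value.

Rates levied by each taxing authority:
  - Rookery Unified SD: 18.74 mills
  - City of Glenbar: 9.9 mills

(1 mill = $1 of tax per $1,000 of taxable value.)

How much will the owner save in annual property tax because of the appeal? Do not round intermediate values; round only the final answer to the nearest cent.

Old assessed value = $578,300 × 0.57 = $329,631
New assessed value = $380,500 × 0.57 = $216,885
Combined rate = 0.01874 + 0.0099 = 0.02864
Old tax = $329,631 × 0.02864 = $9,440.63184
New tax = $216,885 × 0.02864 = $6,211.5864
Reduction = $9,440.63184 − $6,211.5864 = $3,229.04544

$3,229.05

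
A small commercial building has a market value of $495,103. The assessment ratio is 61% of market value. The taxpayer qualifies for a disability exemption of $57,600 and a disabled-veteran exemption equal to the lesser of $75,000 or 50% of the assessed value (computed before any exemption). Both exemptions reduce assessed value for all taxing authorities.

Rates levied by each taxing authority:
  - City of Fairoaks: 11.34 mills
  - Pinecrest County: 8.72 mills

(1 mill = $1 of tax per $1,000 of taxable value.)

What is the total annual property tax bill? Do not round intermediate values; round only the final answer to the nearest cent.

Assessed value = $495,103 × 0.61 = $302,012.83
Disabled-veteran exemption = min($75,000, 50% × $302,012.83) = min($75,000, $151,006.415) = $75,000 (dollar cap binds)
Taxable value = $302,012.83 − $57,600 − $75,000 = $169,412.83
City of Fairoaks: $169,412.83 × 0.01134 = $1,921.1414922
Pinecrest County: $169,412.83 × 0.00872 = $1,477.2798776
Total = $3,398.4213698

$3,398.42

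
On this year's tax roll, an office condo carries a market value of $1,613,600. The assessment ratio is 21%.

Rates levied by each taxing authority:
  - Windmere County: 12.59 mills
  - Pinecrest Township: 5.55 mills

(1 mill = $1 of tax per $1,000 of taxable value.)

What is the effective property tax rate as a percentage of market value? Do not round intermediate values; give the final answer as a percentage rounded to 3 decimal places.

0.381%

Assessed value = $1,613,600 × 0.21 = $338,856
Windmere County: $338,856 × 0.01259 = $4,266.19704
Pinecrest Township: $338,856 × 0.00555 = $1,880.6508
Total tax = $6,146.84784
Effective rate = $6,146.84784 ÷ $1,613,600 = 0.381% of market value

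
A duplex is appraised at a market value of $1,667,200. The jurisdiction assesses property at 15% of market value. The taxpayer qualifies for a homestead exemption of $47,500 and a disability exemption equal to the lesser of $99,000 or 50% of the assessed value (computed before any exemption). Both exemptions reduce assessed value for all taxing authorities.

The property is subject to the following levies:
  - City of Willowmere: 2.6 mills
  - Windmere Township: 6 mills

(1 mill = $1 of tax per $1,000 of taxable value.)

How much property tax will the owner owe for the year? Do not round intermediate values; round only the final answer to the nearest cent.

Assessed value = $1,667,200 × 0.15 = $250,080
Disability exemption = min($99,000, 50% × $250,080) = min($99,000, $125,040) = $99,000 (dollar cap binds)
Taxable value = $250,080 − $47,500 − $99,000 = $103,580
City of Willowmere: $103,580 × 0.0026 = $269.308
Windmere Township: $103,580 × 0.006 = $621.48
Total = $890.788

$890.79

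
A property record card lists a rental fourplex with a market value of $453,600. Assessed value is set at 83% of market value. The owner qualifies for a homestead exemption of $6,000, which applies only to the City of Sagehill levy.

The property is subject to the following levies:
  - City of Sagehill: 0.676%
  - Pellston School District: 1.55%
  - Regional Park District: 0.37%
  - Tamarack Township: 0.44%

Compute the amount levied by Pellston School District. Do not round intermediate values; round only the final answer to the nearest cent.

Assessed value = $453,600 × 0.83 = $376,488
Pellston School District taxable value = $376,488 (exemption does not apply)
Pellston School District levy = $376,488 × 0.0155 = $5,835.564

$5,835.56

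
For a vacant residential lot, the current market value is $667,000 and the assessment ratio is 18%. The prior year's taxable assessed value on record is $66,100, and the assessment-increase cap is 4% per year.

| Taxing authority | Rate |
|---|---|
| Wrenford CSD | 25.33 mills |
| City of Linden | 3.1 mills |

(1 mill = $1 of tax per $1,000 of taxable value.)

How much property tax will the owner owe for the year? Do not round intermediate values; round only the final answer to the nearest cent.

$1,954.39

Uncapped assessed value = $667,000 × 0.18 = $120,060
Cap limit = $66,100 × 1.04 = $68,744
Taxable assessed value = min($120,060, $68,744) = $68,744 (cap binds)
Wrenford CSD: $68,744 × 0.02533 = $1,741.28552
City of Linden: $68,744 × 0.0031 = $213.1064
Total = $1,954.39192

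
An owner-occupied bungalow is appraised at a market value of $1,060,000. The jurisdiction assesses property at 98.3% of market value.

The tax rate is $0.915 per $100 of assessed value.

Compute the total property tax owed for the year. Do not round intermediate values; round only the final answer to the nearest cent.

$9,534.12

Assessed value = $1,060,000 × 0.983 = $1,041,980
Tax = $1,041,980 × 0.00915 = $9,534.117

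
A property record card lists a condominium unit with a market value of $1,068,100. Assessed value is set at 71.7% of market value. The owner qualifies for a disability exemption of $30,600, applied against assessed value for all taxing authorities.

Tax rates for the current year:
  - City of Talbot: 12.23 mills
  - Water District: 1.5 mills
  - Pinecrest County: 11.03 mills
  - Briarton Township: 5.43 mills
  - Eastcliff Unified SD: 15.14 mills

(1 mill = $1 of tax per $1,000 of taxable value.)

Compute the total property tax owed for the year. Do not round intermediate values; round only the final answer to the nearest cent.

$33,327.87

Assessed value = $1,068,100 × 0.717 = $765,827.7
Taxable value = $765,827.7 − $30,600 = $735,227.7
City of Talbot: $735,227.7 × 0.01223 = $8,991.834771
Water District: $735,227.7 × 0.0015 = $1,102.84155
Pinecrest County: $735,227.7 × 0.01103 = $8,109.561531
Briarton Township: $735,227.7 × 0.00543 = $3,992.286411
Eastcliff Unified SD: $735,227.7 × 0.01514 = $11,131.347378
Total = $8,991.834771 + $1,102.84155 + $8,109.561531 + $3,992.286411 + $11,131.347378 = $33,327.871641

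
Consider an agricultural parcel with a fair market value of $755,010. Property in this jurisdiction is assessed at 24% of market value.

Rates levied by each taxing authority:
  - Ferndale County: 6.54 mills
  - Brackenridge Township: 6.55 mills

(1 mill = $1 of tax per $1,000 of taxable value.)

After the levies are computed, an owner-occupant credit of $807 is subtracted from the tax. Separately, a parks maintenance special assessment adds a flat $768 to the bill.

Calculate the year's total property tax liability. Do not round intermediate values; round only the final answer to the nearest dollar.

$2,333

Assessed value = $755,010 × 0.24 = $181,202.4
Ferndale County: $181,202.4 × 0.00654 = $1,185.063696
Brackenridge Township: $181,202.4 × 0.00655 = $1,186.87572
Levies subtotal = $2,371.939416
After credit = $2,371.939416 − $807 = $1,564.939416
Total = $1,564.939416 + $768 = $2,332.939416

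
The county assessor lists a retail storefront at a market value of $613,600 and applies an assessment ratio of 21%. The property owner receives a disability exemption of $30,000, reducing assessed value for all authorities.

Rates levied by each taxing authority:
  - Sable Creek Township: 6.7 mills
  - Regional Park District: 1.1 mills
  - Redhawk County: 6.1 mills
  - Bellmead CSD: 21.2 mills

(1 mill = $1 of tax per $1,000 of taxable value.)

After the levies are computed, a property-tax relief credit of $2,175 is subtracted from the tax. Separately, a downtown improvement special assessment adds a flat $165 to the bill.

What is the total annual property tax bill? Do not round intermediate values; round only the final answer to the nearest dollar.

$1,460

Assessed value = $613,600 × 0.21 = $128,856
Taxable value = $128,856 − $30,000 = $98,856
Sable Creek Township: $98,856 × 0.0067 = $662.3352
Regional Park District: $98,856 × 0.0011 = $108.7416
Redhawk County: $98,856 × 0.0061 = $603.0216
Bellmead CSD: $98,856 × 0.0212 = $2,095.7472
Levies subtotal = $3,469.8456
After credit = $3,469.8456 − $2,175 = $1,294.8456
Total = $1,294.8456 + $165 = $1,459.8456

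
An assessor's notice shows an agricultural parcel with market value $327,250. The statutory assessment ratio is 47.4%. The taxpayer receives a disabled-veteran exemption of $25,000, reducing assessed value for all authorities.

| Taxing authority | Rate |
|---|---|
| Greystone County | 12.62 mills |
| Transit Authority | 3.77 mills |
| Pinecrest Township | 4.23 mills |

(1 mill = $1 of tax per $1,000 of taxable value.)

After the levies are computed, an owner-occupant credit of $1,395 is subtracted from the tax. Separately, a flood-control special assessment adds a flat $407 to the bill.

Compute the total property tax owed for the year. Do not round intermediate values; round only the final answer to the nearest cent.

Assessed value = $327,250 × 0.474 = $155,116.5
Taxable value = $155,116.5 − $25,000 = $130,116.5
Greystone County: $130,116.5 × 0.01262 = $1,642.07023
Transit Authority: $130,116.5 × 0.00377 = $490.539205
Pinecrest Township: $130,116.5 × 0.00423 = $550.392795
Levies subtotal = $2,683.00223
After credit = $2,683.00223 − $1,395 = $1,288.00223
Total = $1,288.00223 + $407 = $1,695.00223

$1,695.00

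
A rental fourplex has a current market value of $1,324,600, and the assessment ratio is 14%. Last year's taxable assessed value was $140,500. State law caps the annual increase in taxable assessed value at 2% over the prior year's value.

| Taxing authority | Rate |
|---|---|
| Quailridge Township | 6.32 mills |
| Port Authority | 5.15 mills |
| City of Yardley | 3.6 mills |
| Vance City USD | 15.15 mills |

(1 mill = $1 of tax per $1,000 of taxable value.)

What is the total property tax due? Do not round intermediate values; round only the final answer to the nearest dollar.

Uncapped assessed value = $1,324,600 × 0.14 = $185,444
Cap limit = $140,500 × 1.02 = $143,310
Taxable assessed value = min($185,444, $143,310) = $143,310 (cap binds)
Quailridge Township: $143,310 × 0.00632 = $905.7192
Port Authority: $143,310 × 0.00515 = $738.0465
City of Yardley: $143,310 × 0.0036 = $515.916
Vance City USD: $143,310 × 0.01515 = $2,171.1465
Total = $4,330.8282

$4,331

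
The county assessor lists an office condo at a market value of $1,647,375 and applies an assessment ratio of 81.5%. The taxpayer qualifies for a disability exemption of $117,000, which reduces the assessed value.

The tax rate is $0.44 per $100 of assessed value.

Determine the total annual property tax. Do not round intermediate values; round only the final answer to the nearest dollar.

$5,393

Assessed value = $1,647,375 × 0.815 = $1,342,610.625
Taxable value = $1,342,610.625 − $117,000 = $1,225,610.625
Tax = $1,225,610.625 × 0.0044 = $5,392.68675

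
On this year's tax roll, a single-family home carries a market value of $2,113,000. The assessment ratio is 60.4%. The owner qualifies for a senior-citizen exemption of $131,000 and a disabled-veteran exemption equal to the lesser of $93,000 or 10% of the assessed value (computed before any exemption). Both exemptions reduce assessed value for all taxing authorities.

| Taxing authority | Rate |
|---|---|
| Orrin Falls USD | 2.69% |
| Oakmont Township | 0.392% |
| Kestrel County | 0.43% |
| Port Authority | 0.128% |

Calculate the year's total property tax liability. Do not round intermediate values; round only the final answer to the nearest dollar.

$38,302

Assessed value = $2,113,000 × 0.604 = $1,276,252
Disabled-veteran exemption = min($93,000, 10% × $1,276,252) = min($93,000, $127,625.2) = $93,000 (dollar cap binds)
Taxable value = $1,276,252 − $131,000 − $93,000 = $1,052,252
Orrin Falls USD: $1,052,252 × 0.0269 = $28,305.5788
Oakmont Township: $1,052,252 × 0.00392 = $4,124.82784
Kestrel County: $1,052,252 × 0.0043 = $4,524.6836
Port Authority: $1,052,252 × 0.00128 = $1,346.88256
Total = $38,301.9728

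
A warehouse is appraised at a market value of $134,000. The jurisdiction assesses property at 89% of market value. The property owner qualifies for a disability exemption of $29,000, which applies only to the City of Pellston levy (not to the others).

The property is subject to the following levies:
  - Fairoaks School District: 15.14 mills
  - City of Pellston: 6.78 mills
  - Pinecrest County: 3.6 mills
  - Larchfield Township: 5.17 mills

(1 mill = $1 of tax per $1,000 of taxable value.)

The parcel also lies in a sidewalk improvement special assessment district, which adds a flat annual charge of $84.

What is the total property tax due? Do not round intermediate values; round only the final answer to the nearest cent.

$3,547.47

Assessed value = $134,000 × 0.89 = $119,260
Fairoaks School District: $119,260 × 0.01514 = $1,805.5964
City of Pellston: ($119,260 − $29,000) × 0.00678 = $90,260 × 0.00678 = $611.9628
Pinecrest County: $119,260 × 0.0036 = $429.336
Larchfield Township: $119,260 × 0.00517 = $616.5742
Levies subtotal = $3,463.4694
Total = $3,463.4694 + $84 = $3,547.4694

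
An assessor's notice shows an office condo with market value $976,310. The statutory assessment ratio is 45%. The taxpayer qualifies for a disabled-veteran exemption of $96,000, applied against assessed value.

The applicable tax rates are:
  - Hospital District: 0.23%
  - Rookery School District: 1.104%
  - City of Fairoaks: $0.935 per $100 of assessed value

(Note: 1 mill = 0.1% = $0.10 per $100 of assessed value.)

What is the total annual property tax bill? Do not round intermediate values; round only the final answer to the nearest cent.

$7,790.37

Assessed value = $976,310 × 0.45 = $439,339.5
Taxable value = $439,339.5 − $96,000 = $343,339.5
Hospital District: $343,339.5 × 0.0023 = $789.68085
Rookery School District: $343,339.5 × 0.01104 = $3,790.46808
City of Fairoaks: $343,339.5 × 0.00935 = $3,210.224325
Total = $7,790.373255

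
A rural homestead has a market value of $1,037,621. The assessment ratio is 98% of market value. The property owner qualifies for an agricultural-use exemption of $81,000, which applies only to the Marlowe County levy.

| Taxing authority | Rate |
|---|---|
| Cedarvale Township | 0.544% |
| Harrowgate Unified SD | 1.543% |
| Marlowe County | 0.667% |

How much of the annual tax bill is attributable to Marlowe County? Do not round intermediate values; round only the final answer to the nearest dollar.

$6,242

Assessed value = $1,037,621 × 0.98 = $1,016,868.58
Marlowe County taxable value = $1,016,868.58 − $81,000 = $935,868.58
Marlowe County levy = $935,868.58 × 0.00667 = $6,242.2434286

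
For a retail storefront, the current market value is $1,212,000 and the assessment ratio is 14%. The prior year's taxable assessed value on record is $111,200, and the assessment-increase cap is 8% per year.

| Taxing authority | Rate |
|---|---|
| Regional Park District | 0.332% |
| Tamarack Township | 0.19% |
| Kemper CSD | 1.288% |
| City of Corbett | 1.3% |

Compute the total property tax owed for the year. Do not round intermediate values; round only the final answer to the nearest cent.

Uncapped assessed value = $1,212,000 × 0.14 = $169,680
Cap limit = $111,200 × 1.08 = $120,096
Taxable assessed value = min($169,680, $120,096) = $120,096 (cap binds)
Regional Park District: $120,096 × 0.00332 = $398.71872
Tamarack Township: $120,096 × 0.0019 = $228.1824
Kemper CSD: $120,096 × 0.01288 = $1,546.83648
City of Corbett: $120,096 × 0.013 = $1,561.248
Total = $3,734.9856

$3,734.99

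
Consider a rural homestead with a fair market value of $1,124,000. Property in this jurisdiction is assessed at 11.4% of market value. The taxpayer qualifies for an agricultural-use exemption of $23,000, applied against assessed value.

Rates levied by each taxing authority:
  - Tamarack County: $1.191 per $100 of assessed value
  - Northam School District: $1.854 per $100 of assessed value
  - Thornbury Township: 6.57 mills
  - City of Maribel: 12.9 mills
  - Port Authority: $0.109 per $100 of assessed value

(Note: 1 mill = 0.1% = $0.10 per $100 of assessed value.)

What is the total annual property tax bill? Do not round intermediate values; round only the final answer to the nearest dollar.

Assessed value = $1,124,000 × 0.114 = $128,136
Taxable value = $128,136 − $23,000 = $105,136
Tamarack County: $105,136 × 0.01191 = $1,252.16976
Northam School District: $105,136 × 0.01854 = $1,949.22144
Thornbury Township: $105,136 × 0.00657 = $690.74352
City of Maribel: $105,136 × 0.0129 = $1,356.2544
Port Authority: $105,136 × 0.00109 = $114.59824
Total = $5,362.98736

$5,363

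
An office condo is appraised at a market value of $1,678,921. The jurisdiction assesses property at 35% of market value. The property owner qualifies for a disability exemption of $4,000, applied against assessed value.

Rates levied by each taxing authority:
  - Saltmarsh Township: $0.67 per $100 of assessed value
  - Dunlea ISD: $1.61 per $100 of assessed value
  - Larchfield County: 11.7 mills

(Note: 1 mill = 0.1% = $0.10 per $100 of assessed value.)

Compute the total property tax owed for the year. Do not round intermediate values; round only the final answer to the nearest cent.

Assessed value = $1,678,921 × 0.35 = $587,622.35
Taxable value = $587,622.35 − $4,000 = $583,622.35
Saltmarsh Township: $583,622.35 × 0.0067 = $3,910.269745
Dunlea ISD: $583,622.35 × 0.0161 = $9,396.319835
Larchfield County: $583,622.35 × 0.0117 = $6,828.381495
Total = $20,134.971075

$20,134.97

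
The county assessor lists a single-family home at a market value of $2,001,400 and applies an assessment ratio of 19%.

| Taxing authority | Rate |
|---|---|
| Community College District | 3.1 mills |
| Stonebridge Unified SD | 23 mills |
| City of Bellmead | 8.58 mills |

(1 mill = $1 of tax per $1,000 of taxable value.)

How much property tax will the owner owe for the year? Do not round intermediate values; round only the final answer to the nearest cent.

$13,187.62

Assessed value = $2,001,400 × 0.19 = $380,266
Community College District: $380,266 × 0.0031 = $1,178.8246
Stonebridge Unified SD: $380,266 × 0.023 = $8,746.118
City of Bellmead: $380,266 × 0.00858 = $3,262.68228
Total = $1,178.8246 + $8,746.118 + $3,262.68228 = $13,187.62488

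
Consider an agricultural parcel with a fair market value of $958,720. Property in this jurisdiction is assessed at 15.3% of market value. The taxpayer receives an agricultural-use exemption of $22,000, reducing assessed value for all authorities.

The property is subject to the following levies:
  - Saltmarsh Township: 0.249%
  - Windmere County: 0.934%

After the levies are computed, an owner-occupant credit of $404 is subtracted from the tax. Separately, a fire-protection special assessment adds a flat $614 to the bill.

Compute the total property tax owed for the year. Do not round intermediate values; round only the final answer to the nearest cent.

Assessed value = $958,720 × 0.153 = $146,684.16
Taxable value = $146,684.16 − $22,000 = $124,684.16
Saltmarsh Township: $124,684.16 × 0.00249 = $310.4635584
Windmere County: $124,684.16 × 0.00934 = $1,164.5500544
Levies subtotal = $1,475.0136128
After credit = $1,475.0136128 − $404 = $1,071.0136128
Total = $1,071.0136128 + $614 = $1,685.0136128

$1,685.01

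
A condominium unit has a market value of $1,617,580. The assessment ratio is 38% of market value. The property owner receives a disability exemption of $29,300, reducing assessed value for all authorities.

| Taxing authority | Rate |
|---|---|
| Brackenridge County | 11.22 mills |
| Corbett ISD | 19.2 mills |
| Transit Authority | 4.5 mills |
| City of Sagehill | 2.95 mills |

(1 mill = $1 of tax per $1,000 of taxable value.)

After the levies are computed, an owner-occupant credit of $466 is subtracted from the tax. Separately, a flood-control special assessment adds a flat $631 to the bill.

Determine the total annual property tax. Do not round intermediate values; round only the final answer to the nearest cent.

Assessed value = $1,617,580 × 0.38 = $614,680.4
Taxable value = $614,680.4 − $29,300 = $585,380.4
Brackenridge County: $585,380.4 × 0.01122 = $6,567.968088
Corbett ISD: $585,380.4 × 0.0192 = $11,239.30368
Transit Authority: $585,380.4 × 0.0045 = $2,634.2118
City of Sagehill: $585,380.4 × 0.00295 = $1,726.87218
Levies subtotal = $22,168.355748
After credit = $22,168.355748 − $466 = $21,702.355748
Total = $21,702.355748 + $631 = $22,333.355748

$22,333.36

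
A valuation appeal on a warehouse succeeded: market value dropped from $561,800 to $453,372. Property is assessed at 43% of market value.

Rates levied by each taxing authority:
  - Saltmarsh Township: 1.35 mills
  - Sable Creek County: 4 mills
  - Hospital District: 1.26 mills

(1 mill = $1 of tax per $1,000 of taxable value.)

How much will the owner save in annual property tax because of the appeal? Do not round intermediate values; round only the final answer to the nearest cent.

Old assessed value = $561,800 × 0.43 = $241,574
New assessed value = $453,372 × 0.43 = $194,949.96
Combined rate = 0.00135 + 0.004 + 0.00126 = 0.00661
Old tax = $241,574 × 0.00661 = $1,596.80414
New tax = $194,949.96 × 0.00661 = $1,288.6192356
Reduction = $1,596.80414 − $1,288.6192356 = $308.1849044

$308.18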